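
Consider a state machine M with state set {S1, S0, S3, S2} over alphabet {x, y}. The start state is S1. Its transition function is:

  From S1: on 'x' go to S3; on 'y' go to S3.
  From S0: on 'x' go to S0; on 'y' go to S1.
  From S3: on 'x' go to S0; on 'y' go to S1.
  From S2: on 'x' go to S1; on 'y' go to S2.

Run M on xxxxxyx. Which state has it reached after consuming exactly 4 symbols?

S0

start at S1
read 'x': S1 → S3
read 'x': S3 → S0
read 'x': S0 → S0
read 'x': S0 → S0
After 4 symbols: S0.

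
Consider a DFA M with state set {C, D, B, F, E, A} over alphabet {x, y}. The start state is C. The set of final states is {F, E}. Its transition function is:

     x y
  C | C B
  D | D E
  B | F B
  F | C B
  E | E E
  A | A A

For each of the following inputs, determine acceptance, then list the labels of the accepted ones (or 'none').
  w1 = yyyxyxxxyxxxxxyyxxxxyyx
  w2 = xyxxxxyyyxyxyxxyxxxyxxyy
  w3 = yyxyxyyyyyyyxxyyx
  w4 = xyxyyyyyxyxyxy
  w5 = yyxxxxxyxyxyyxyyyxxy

w1, w3

w1: C → B → B → B → F → B → F → C → C → B → F → C → C → C → C → B → B → F → C → C → C → B → B → F  → end F, accepted
w2: C → C → B → F → C → C → C → B → B → B → F → B → F → B → F → C → B → F → C → C → B → F → C → B → B  → end B, rejected
w3: C → B → B → F → B → F → B → B → B → B → B → B → B → F → C → B → B → F  → end F, accepted
w4: C → C → B → F → B → B → B → B → B → F → B → F → B → F → B  → end B, rejected
w5: C → B → B → F → C → C → C → C → B → F → B → F → B → B → F → B → B → B → F → C → B  → end B, rejected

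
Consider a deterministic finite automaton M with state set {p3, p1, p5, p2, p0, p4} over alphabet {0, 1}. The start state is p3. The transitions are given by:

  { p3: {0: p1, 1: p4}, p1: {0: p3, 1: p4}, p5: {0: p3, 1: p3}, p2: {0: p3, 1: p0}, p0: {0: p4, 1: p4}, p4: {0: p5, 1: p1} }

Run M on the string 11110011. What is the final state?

p3 → p4 → p1 → p4 → p1 → p3 → p1 → p4 → p1

p1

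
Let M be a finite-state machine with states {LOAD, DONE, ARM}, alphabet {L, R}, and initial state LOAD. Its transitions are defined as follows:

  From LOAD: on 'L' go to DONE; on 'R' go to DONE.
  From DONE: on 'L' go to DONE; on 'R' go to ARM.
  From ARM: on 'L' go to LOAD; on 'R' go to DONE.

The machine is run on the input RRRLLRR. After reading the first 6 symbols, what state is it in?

ARM

LOAD → DONE → ARM → DONE → DONE → DONE → ARM
After 6 symbols: ARM.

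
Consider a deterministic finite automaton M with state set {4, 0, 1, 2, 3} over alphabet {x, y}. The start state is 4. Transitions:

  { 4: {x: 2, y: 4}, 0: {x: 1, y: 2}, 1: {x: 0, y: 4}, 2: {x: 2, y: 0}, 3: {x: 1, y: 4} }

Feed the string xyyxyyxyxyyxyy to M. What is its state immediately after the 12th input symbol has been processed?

2

start at 4
read 'x': 4 → 2
read 'y': 2 → 0
read 'y': 0 → 2
read 'x': 2 → 2
read 'y': 2 → 0
read 'y': 0 → 2
read 'x': 2 → 2
read 'y': 2 → 0
read 'x': 0 → 1
read 'y': 1 → 4
read 'y': 4 → 4
read 'x': 4 → 2
After 12 symbols: 2.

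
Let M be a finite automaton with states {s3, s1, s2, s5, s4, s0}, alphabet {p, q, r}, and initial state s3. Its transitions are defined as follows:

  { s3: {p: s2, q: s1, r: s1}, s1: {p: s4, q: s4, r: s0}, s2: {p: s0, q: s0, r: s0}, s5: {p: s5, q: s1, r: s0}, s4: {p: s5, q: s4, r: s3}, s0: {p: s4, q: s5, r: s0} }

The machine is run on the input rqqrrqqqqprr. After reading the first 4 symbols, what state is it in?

s3

start at s3
read 'r': s3 → s1
read 'q': s1 → s4
read 'q': s4 → s4
read 'r': s4 → s3
After 4 symbols: s3.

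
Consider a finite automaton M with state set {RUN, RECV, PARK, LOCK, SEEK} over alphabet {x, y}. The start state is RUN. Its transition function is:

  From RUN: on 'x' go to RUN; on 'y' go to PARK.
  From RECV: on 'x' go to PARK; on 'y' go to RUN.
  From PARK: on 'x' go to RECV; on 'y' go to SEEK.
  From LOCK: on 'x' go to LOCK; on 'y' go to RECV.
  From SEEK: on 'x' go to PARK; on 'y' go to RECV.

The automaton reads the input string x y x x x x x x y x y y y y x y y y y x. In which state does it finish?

PARK

RUN → RUN → PARK → RECV → PARK → RECV → PARK → RECV → PARK → SEEK → PARK → SEEK → RECV → RUN → PARK → RECV → RUN → PARK → SEEK → RECV → PARK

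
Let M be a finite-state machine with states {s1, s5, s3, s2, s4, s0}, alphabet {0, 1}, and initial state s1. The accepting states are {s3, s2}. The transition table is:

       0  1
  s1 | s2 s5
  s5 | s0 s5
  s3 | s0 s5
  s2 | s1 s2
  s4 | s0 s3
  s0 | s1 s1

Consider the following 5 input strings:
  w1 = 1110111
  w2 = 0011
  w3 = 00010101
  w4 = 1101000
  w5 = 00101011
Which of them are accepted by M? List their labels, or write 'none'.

w1: s1 → s5 → s5 → s5 → s0 → s1 → s5 → s5  → end s5, rejected
w2: s1 → s2 → s1 → s5 → s5  → end s5, rejected
w3: s1 → s2 → s1 → s2 → s2 → s1 → s5 → s0 → s1  → end s1, rejected
w4: s1 → s5 → s5 → s0 → s1 → s2 → s1 → s2  → end s2, accepted
w5: s1 → s2 → s1 → s5 → s0 → s1 → s2 → s2 → s2  → end s2, accepted

w4, w5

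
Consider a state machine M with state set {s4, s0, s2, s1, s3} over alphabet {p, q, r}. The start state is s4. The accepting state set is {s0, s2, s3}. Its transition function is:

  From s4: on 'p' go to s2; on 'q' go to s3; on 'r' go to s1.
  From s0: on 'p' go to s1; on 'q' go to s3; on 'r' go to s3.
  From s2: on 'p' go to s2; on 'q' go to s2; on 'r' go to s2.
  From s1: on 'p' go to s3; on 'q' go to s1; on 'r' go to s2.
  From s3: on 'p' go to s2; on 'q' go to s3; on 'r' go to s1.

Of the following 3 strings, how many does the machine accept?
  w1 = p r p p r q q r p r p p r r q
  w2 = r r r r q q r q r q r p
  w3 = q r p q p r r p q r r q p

w1:
  start at s4
  read 'p': s4 → s2
  read 'r': s2 → s2
  read 'p': s2 → s2
  read 'p': s2 → s2
  read 'r': s2 → s2
  read 'q': s2 → s2
  read 'q': s2 → s2
  read 'r': s2 → s2
  read 'p': s2 → s2
  read 'r': s2 → s2
  read 'p': s2 → s2
  read 'p': s2 → s2
  read 'r': s2 → s2
  read 'r': s2 → s2
  read 'q': s2 → s2
  end s2, accepted
w2:
  start at s4
  read 'r': s4 → s1
  read 'r': s1 → s2
  read 'r': s2 → s2
  read 'r': s2 → s2
  read 'q': s2 → s2
  read 'q': s2 → s2
  read 'r': s2 → s2
  read 'q': s2 → s2
  read 'r': s2 → s2
  read 'q': s2 → s2
  read 'r': s2 → s2
  read 'p': s2 → s2
  end s2, accepted
w3:
  start at s4
  read 'q': s4 → s3
  read 'r': s3 → s1
  read 'p': s1 → s3
  read 'q': s3 → s3
  read 'p': s3 → s2
  read 'r': s2 → s2
  read 'r': s2 → s2
  read 'p': s2 → s2
  read 'q': s2 → s2
  read 'r': s2 → s2
  read 'r': s2 → s2
  read 'q': s2 → s2
  read 'p': s2 → s2
  end s2, accepted

3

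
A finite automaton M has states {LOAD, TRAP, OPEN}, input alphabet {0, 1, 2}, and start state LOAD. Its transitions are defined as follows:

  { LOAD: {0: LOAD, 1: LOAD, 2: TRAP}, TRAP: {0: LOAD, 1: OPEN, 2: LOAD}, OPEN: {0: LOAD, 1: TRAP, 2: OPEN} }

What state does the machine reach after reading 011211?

LOAD → LOAD → LOAD → LOAD → TRAP → OPEN → TRAP

TRAP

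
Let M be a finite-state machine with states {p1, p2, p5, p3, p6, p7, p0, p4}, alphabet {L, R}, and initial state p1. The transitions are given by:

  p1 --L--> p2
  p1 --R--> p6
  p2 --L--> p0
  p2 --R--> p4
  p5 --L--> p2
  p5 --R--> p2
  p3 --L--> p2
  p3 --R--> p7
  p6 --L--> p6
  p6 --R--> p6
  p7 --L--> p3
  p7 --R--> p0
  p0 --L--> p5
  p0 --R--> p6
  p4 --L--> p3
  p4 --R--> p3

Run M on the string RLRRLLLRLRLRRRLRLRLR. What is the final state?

p1 → p6 → p6 → p6 → p6 → p6 → p6 → p6 → p6 → p6 → p6 → p6 → p6 → p6 → p6 → p6 → p6 → p6 → p6 → p6 → p6

p6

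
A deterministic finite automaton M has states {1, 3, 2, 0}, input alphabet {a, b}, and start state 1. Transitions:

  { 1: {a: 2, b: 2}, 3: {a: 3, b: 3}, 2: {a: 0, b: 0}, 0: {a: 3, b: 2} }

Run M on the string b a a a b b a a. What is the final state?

3

1 → 2 → 0 → 3 → 3 → 3 → 3 → 3 → 3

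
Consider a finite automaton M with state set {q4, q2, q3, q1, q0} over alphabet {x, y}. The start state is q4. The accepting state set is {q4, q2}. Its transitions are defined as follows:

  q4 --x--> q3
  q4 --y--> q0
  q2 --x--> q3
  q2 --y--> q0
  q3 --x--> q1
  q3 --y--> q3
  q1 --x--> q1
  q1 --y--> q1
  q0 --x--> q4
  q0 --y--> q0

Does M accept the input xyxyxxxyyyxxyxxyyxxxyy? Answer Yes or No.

No

q4 → q3 → q3 → q1 → q1 → q1 → q1 → q1 → q1 → q1 → q1 → q1 → q1 → q1 → q1 → q1 → q1 → q1 → q1 → q1 → q1 → q1 → q1
End state q1 is not accepting.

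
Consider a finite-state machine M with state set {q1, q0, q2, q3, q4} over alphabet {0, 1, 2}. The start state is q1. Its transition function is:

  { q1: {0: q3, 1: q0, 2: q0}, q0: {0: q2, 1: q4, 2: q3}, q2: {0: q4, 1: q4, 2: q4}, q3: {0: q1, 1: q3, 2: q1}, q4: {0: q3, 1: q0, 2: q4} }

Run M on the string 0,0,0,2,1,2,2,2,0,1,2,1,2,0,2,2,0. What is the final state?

Trace: q1 -0-> q3 -0-> q1 -0-> q3 -2-> q1 -1-> q0 -2-> q3 -2-> q1 -2-> q0 -0-> q2 -1-> q4 -2-> q4 -1-> q0 -2-> q3 -0-> q1 -2-> q0 -2-> q3 -0-> q1

q1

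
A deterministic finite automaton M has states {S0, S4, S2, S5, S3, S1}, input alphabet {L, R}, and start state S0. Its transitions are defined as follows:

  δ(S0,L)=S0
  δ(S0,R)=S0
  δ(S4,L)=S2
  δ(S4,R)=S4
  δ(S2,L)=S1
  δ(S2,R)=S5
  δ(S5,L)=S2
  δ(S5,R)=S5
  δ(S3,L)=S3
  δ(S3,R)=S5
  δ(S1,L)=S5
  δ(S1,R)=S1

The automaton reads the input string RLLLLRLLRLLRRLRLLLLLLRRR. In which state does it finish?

S0 → S0 → S0 → S0 → S0 → S0 → S0 → S0 → S0 → S0 → S0 → S0 → S0 → S0 → S0 → S0 → S0 → S0 → S0 → S0 → S0 → S0 → S0 → S0 → S0

S0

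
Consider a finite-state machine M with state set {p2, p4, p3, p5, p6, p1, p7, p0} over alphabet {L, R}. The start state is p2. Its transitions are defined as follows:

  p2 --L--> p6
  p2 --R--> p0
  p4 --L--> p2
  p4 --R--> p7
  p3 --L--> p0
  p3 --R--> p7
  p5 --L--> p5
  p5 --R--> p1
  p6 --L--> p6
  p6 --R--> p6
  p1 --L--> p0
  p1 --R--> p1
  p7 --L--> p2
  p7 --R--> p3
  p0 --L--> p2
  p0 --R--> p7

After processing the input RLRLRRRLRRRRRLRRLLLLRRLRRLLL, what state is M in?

Trace: p2 -R-> p0 -L-> p2 -R-> p0 -L-> p2 -R-> p0 -R-> p7 -R-> p3 -L-> p0 -R-> p7 -R-> p3 -R-> p7 -R-> p3 -R-> p7 -L-> p2 -R-> p0 -R-> p7 -L-> p2 -L-> p6 -L-> p6 -L-> p6 -R-> p6 -R-> p6 -L-> p6 -R-> p6 -R-> p6 -L-> p6 -L-> p6 -L-> p6

p6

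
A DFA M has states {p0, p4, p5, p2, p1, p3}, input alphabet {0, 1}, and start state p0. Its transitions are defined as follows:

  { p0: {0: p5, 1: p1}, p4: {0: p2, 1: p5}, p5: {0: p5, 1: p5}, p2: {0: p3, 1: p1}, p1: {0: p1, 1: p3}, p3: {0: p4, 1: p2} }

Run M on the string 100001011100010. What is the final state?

p5

Trace: p0 -1-> p1 -0-> p1 -0-> p1 -0-> p1 -0-> p1 -1-> p3 -0-> p4 -1-> p5 -1-> p5 -1-> p5 -0-> p5 -0-> p5 -0-> p5 -1-> p5 -0-> p5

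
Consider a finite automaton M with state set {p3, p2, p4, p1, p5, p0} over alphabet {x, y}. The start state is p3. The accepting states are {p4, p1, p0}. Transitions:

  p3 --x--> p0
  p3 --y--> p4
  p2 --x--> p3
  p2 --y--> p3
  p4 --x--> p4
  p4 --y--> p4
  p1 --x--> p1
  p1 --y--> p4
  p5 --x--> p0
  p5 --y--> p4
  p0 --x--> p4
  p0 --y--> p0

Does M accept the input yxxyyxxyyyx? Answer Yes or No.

start at p3
read 'y': p3 → p4
read 'x': p4 → p4
read 'x': p4 → p4
read 'y': p4 → p4
read 'y': p4 → p4
read 'x': p4 → p4
read 'x': p4 → p4
read 'y': p4 → p4
read 'y': p4 → p4
read 'y': p4 → p4
read 'x': p4 → p4
End state p4 is accepting.

Yes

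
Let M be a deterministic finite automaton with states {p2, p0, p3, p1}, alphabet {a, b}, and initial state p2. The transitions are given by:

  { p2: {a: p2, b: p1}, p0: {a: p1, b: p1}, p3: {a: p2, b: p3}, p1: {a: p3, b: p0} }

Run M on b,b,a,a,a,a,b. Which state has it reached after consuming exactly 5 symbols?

p2

Trace: p2 -b-> p1 -b-> p0 -a-> p1 -a-> p3 -a-> p2
After 5 symbols: p2.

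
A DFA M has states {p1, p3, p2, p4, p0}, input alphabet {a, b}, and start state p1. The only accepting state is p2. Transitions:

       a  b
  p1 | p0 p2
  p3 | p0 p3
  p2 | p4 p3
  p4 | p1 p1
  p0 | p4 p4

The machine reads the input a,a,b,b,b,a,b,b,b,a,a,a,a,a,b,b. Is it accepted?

No

start at p1
read 'a': p1 → p0
read 'a': p0 → p4
read 'b': p4 → p1
read 'b': p1 → p2
read 'b': p2 → p3
read 'a': p3 → p0
read 'b': p0 → p4
read 'b': p4 → p1
read 'b': p1 → p2
read 'a': p2 → p4
read 'a': p4 → p1
read 'a': p1 → p0
read 'a': p0 → p4
read 'a': p4 → p1
read 'b': p1 → p2
read 'b': p2 → p3
End state p3 is not accepting.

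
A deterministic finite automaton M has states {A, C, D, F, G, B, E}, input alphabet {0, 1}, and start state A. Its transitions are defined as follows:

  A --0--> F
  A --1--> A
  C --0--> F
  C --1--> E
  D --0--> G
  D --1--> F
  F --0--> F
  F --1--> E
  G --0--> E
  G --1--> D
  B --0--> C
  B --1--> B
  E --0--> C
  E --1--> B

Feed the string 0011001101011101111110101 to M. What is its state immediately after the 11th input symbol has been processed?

start at A
read '0': A → F
read '0': F → F
read '1': F → E
read '1': E → B
read '0': B → C
read '0': C → F
read '1': F → E
read '1': E → B
read '0': B → C
read '1': C → E
read '0': E → C
After 11 symbols: C.

C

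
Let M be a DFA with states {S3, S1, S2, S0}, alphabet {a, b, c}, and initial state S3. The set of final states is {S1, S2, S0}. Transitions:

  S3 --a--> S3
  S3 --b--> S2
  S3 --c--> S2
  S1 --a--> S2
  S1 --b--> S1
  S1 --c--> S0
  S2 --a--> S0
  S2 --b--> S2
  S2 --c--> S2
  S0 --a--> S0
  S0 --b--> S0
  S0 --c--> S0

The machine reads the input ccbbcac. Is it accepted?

Yes

Trace: S3 -c-> S2 -c-> S2 -b-> S2 -b-> S2 -c-> S2 -a-> S0 -c-> S0
End state S0 is accepting.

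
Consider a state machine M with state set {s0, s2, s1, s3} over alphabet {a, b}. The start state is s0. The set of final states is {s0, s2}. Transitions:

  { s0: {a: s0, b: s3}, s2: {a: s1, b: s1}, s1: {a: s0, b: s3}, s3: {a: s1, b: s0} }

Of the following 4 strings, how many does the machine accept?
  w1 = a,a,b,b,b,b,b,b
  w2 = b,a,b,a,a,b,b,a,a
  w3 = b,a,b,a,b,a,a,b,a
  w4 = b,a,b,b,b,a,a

3

w1:
  start at s0
  read 'a': s0 → s0
  read 'a': s0 → s0
  read 'b': s0 → s3
  read 'b': s3 → s0
  read 'b': s0 → s3
  read 'b': s3 → s0
  read 'b': s0 → s3
  read 'b': s3 → s0
  end s0, accepted
w2:
  start at s0
  read 'b': s0 → s3
  read 'a': s3 → s1
  read 'b': s1 → s3
  read 'a': s3 → s1
  read 'a': s1 → s0
  read 'b': s0 → s3
  read 'b': s3 → s0
  read 'a': s0 → s0
  read 'a': s0 → s0
  end s0, accepted
w3:
  start at s0
  read 'b': s0 → s3
  read 'a': s3 → s1
  read 'b': s1 → s3
  read 'a': s3 → s1
  read 'b': s1 → s3
  read 'a': s3 → s1
  read 'a': s1 → s0
  read 'b': s0 → s3
  read 'a': s3 → s1
  end s1, rejected
w4:
  start at s0
  read 'b': s0 → s3
  read 'a': s3 → s1
  read 'b': s1 → s3
  read 'b': s3 → s0
  read 'b': s0 → s3
  read 'a': s3 → s1
  read 'a': s1 → s0
  end s0, accepted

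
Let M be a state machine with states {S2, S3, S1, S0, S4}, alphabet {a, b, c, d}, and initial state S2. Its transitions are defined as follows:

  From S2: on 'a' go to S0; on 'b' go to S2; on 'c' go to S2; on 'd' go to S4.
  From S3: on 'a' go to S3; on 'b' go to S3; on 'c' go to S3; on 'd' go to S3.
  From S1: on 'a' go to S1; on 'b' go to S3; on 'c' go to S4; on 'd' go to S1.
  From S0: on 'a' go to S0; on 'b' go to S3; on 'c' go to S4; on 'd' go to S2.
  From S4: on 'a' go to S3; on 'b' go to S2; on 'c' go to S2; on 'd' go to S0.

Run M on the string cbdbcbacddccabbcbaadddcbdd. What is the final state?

S3

Trace: S2 -c-> S2 -b-> S2 -d-> S4 -b-> S2 -c-> S2 -b-> S2 -a-> S0 -c-> S4 -d-> S0 -d-> S2 -c-> S2 -c-> S2 -a-> S0 -b-> S3 -b-> S3 -c-> S3 -b-> S3 -a-> S3 -a-> S3 -d-> S3 -d-> S3 -d-> S3 -c-> S3 -b-> S3 -d-> S3 -d-> S3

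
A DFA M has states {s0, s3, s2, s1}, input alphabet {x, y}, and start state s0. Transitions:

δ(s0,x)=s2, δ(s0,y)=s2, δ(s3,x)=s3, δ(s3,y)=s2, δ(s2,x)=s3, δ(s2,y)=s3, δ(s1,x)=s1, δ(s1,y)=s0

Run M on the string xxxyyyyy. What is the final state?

s2

Trace: s0 -x-> s2 -x-> s3 -x-> s3 -y-> s2 -y-> s3 -y-> s2 -y-> s3 -y-> s2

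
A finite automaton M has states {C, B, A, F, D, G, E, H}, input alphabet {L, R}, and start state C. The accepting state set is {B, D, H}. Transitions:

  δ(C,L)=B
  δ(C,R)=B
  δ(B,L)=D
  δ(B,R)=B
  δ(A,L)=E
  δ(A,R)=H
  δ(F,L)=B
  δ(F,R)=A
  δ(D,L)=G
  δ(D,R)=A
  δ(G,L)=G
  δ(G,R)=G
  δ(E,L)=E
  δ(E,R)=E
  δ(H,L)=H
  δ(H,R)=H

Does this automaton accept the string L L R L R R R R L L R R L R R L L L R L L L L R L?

C → B → D → A → E → E → E → E → E → E → E → E → E → E → E → E → E → E → E → E → E → E → E → E → E → E
End state E is not accepting.

No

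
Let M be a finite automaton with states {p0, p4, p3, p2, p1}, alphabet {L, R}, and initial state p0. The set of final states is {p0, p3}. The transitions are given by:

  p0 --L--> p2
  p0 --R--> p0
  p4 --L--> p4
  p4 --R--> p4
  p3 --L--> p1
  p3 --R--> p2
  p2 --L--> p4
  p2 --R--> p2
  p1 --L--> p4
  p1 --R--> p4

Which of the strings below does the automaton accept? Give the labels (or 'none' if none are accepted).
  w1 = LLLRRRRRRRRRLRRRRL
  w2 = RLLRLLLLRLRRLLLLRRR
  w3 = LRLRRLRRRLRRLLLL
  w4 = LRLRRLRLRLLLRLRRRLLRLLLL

w1: Trace: p0 -L-> p2 -L-> p4 -L-> p4 -R-> p4 -R-> p4 -R-> p4 -R-> p4 -R-> p4 -R-> p4 -R-> p4 -R-> p4 -R-> p4 -L-> p4 -R-> p4 -R-> p4 -R-> p4 -R-> p4 -L-> p4  → end p4, rejected
w2: Trace: p0 -R-> p0 -L-> p2 -L-> p4 -R-> p4 -L-> p4 -L-> p4 -L-> p4 -L-> p4 -R-> p4 -L-> p4 -R-> p4 -R-> p4 -L-> p4 -L-> p4 -L-> p4 -L-> p4 -R-> p4 -R-> p4 -R-> p4  → end p4, rejected
w3: Trace: p0 -L-> p2 -R-> p2 -L-> p4 -R-> p4 -R-> p4 -L-> p4 -R-> p4 -R-> p4 -R-> p4 -L-> p4 -R-> p4 -R-> p4 -L-> p4 -L-> p4 -L-> p4 -L-> p4  → end p4, rejected
w4: Trace: p0 -L-> p2 -R-> p2 -L-> p4 -R-> p4 -R-> p4 -L-> p4 -R-> p4 -L-> p4 -R-> p4 -L-> p4 -L-> p4 -L-> p4 -R-> p4 -L-> p4 -R-> p4 -R-> p4 -R-> p4 -L-> p4 -L-> p4 -R-> p4 -L-> p4 -L-> p4 -L-> p4 -L-> p4  → end p4, rejected

none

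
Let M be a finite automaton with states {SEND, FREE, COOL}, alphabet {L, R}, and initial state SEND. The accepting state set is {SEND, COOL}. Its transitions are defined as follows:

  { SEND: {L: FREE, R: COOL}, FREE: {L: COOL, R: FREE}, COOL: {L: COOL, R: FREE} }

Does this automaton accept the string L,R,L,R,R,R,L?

Yes

SEND → FREE → FREE → COOL → FREE → FREE → FREE → COOL
End state COOL is accepting.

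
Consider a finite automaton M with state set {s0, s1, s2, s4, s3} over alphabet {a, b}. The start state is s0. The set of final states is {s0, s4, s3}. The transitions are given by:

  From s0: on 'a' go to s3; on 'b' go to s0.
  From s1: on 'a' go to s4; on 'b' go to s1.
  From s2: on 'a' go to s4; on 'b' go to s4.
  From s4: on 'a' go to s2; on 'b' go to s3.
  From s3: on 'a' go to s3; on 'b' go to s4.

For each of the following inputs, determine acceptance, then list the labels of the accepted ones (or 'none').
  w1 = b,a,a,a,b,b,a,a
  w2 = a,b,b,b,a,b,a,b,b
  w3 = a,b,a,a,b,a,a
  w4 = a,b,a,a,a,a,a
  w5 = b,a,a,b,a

w1: s0 → s0 → s3 → s3 → s3 → s4 → s3 → s3 → s3  → end s3, accepted
w2: s0 → s3 → s4 → s3 → s4 → s2 → s4 → s2 → s4 → s3  → end s3, accepted
w3: s0 → s3 → s4 → s2 → s4 → s3 → s3 → s3  → end s3, accepted
w4: s0 → s3 → s4 → s2 → s4 → s2 → s4 → s2  → end s2, rejected
w5: s0 → s0 → s3 → s3 → s4 → s2  → end s2, rejected

w1, w2, w3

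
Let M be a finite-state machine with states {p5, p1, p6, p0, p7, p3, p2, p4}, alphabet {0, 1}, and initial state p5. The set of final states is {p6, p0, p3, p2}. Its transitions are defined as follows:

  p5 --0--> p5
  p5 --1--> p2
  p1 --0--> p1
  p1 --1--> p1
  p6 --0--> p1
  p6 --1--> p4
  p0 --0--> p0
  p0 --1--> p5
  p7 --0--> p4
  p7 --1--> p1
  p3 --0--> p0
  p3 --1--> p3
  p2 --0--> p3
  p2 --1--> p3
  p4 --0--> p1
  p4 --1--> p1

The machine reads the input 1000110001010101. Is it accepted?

No

p5 → p2 → p3 → p0 → p0 → p5 → p2 → p3 → p0 → p0 → p5 → p5 → p2 → p3 → p3 → p0 → p5
End state p5 is not accepting.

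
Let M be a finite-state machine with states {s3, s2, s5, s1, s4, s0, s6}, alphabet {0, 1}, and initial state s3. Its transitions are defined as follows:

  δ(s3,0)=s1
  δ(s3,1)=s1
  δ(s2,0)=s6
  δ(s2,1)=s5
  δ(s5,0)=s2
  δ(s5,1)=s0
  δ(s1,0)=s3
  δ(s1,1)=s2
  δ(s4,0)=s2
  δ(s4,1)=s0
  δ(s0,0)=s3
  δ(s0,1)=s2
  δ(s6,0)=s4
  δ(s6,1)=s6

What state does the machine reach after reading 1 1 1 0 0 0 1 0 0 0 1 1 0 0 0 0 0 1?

s0

start at s3
read '1': s3 → s1
read '1': s1 → s2
read '1': s2 → s5
read '0': s5 → s2
read '0': s2 → s6
read '0': s6 → s4
read '1': s4 → s0
read '0': s0 → s3
read '0': s3 → s1
read '0': s1 → s3
read '1': s3 → s1
read '1': s1 → s2
read '0': s2 → s6
read '0': s6 → s4
read '0': s4 → s2
read '0': s2 → s6
read '0': s6 → s4
read '1': s4 → s0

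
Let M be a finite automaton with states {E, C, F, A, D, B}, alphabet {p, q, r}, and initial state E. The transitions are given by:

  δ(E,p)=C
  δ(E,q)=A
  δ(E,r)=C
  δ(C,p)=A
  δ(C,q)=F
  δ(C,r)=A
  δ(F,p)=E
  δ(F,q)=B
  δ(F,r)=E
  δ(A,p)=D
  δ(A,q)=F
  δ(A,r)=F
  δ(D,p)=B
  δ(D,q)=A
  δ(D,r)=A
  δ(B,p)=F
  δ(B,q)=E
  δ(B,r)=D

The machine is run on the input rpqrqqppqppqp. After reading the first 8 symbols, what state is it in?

C

Trace: E -r-> C -p-> A -q-> F -r-> E -q-> A -q-> F -p-> E -p-> C
After 8 symbols: C.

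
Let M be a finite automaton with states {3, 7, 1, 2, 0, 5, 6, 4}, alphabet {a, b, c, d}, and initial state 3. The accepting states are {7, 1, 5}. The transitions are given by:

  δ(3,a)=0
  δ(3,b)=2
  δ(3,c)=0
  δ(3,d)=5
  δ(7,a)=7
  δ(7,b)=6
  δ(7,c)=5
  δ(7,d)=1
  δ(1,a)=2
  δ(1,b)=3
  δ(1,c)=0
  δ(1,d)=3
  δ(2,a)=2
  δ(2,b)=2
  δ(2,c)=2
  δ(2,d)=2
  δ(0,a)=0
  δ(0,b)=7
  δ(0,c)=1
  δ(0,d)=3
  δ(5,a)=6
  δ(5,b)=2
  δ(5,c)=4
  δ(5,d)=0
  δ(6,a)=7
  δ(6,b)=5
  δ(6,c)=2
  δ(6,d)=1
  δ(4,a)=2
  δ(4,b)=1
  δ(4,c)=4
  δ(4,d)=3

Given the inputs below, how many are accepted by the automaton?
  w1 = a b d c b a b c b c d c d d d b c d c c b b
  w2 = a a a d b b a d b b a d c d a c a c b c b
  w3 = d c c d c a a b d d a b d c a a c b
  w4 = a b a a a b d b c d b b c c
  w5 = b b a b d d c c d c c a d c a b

w1: Trace: 3 -a-> 0 -b-> 7 -d-> 1 -c-> 0 -b-> 7 -a-> 7 -b-> 6 -c-> 2 -b-> 2 -c-> 2 -d-> 2 -c-> 2 -d-> 2 -d-> 2 -d-> 2 -b-> 2 -c-> 2 -d-> 2 -c-> 2 -c-> 2 -b-> 2 -b-> 2  → end 2, rejected
w2: Trace: 3 -a-> 0 -a-> 0 -a-> 0 -d-> 3 -b-> 2 -b-> 2 -a-> 2 -d-> 2 -b-> 2 -b-> 2 -a-> 2 -d-> 2 -c-> 2 -d-> 2 -a-> 2 -c-> 2 -a-> 2 -c-> 2 -b-> 2 -c-> 2 -b-> 2  → end 2, rejected
w3: Trace: 3 -d-> 5 -c-> 4 -c-> 4 -d-> 3 -c-> 0 -a-> 0 -a-> 0 -b-> 7 -d-> 1 -d-> 3 -a-> 0 -b-> 7 -d-> 1 -c-> 0 -a-> 0 -a-> 0 -c-> 1 -b-> 3  → end 3, rejected
w4: Trace: 3 -a-> 0 -b-> 7 -a-> 7 -a-> 7 -a-> 7 -b-> 6 -d-> 1 -b-> 3 -c-> 0 -d-> 3 -b-> 2 -b-> 2 -c-> 2 -c-> 2  → end 2, rejected
w5: Trace: 3 -b-> 2 -b-> 2 -a-> 2 -b-> 2 -d-> 2 -d-> 2 -c-> 2 -c-> 2 -d-> 2 -c-> 2 -c-> 2 -a-> 2 -d-> 2 -c-> 2 -a-> 2 -b-> 2  → end 2, rejected

0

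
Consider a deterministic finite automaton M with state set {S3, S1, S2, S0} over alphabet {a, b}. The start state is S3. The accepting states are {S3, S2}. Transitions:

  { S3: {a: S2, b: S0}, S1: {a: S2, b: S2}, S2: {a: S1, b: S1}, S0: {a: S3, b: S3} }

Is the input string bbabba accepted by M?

start at S3
read 'b': S3 → S0
read 'b': S0 → S3
read 'a': S3 → S2
read 'b': S2 → S1
read 'b': S1 → S2
read 'a': S2 → S1
End state S1 is not accepting.

No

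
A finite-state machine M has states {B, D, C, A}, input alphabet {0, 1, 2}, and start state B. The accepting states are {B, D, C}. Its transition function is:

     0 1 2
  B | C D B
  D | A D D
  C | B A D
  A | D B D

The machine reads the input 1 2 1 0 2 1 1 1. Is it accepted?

Yes

Trace: B -1-> D -2-> D -1-> D -0-> A -2-> D -1-> D -1-> D -1-> D
End state D is accepting.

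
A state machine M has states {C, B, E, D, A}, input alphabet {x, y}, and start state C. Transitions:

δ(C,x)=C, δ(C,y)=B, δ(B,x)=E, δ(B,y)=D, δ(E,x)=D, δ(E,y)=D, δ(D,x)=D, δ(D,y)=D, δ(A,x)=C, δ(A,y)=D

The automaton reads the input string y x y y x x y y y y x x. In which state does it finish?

D

C → B → E → D → D → D → D → D → D → D → D → D → D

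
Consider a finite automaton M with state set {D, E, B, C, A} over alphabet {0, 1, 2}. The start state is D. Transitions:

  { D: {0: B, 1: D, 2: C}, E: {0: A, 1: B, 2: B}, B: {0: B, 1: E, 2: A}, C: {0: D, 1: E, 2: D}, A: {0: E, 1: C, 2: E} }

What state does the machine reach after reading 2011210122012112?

start at D
read '2': D → C
read '0': C → D
read '1': D → D
read '1': D → D
read '2': D → C
read '1': C → E
read '0': E → A
read '1': A → C
read '2': C → D
read '2': D → C
read '0': C → D
read '1': D → D
read '2': D → C
read '1': C → E
read '1': E → B
read '2': B → A

A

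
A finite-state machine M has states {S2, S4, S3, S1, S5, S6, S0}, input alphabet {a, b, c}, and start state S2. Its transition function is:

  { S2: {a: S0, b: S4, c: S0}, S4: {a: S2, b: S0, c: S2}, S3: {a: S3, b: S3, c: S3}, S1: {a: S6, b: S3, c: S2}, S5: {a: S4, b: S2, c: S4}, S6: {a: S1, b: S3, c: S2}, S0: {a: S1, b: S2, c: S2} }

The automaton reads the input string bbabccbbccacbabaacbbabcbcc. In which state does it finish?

S3

start at S2
read 'b': S2 → S4
read 'b': S4 → S0
read 'a': S0 → S1
read 'b': S1 → S3
read 'c': S3 → S3
read 'c': S3 → S3
read 'b': S3 → S3
read 'b': S3 → S3
read 'c': S3 → S3
read 'c': S3 → S3
read 'a': S3 → S3
read 'c': S3 → S3
read 'b': S3 → S3
read 'a': S3 → S3
read 'b': S3 → S3
read 'a': S3 → S3
read 'a': S3 → S3
read 'c': S3 → S3
read 'b': S3 → S3
read 'b': S3 → S3
read 'a': S3 → S3
read 'b': S3 → S3
read 'c': S3 → S3
read 'b': S3 → S3
read 'c': S3 → S3
read 'c': S3 → S3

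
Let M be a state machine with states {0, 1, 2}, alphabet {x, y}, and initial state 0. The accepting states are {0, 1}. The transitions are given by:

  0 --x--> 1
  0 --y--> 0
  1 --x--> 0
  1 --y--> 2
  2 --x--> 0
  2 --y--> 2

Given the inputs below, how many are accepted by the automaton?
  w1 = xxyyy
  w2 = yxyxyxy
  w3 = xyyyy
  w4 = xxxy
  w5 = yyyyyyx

w1: Trace: 0 -x-> 1 -x-> 0 -y-> 0 -y-> 0 -y-> 0  → end 0, accepted
w2: Trace: 0 -y-> 0 -x-> 1 -y-> 2 -x-> 0 -y-> 0 -x-> 1 -y-> 2  → end 2, rejected
w3: Trace: 0 -x-> 1 -y-> 2 -y-> 2 -y-> 2 -y-> 2  → end 2, rejected
w4: Trace: 0 -x-> 1 -x-> 0 -x-> 1 -y-> 2  → end 2, rejected
w5: Trace: 0 -y-> 0 -y-> 0 -y-> 0 -y-> 0 -y-> 0 -y-> 0 -x-> 1  → end 1, accepted

2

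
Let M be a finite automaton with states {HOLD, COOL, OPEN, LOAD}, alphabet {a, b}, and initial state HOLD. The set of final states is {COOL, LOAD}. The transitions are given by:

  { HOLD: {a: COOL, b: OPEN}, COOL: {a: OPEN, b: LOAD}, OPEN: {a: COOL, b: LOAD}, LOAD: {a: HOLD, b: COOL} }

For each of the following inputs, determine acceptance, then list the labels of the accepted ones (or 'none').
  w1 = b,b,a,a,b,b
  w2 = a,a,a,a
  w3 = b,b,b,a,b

w1: HOLD → OPEN → LOAD → HOLD → COOL → LOAD → COOL  → end COOL, accepted
w2: HOLD → COOL → OPEN → COOL → OPEN  → end OPEN, rejected
w3: HOLD → OPEN → LOAD → COOL → OPEN → LOAD  → end LOAD, accepted

w1, w3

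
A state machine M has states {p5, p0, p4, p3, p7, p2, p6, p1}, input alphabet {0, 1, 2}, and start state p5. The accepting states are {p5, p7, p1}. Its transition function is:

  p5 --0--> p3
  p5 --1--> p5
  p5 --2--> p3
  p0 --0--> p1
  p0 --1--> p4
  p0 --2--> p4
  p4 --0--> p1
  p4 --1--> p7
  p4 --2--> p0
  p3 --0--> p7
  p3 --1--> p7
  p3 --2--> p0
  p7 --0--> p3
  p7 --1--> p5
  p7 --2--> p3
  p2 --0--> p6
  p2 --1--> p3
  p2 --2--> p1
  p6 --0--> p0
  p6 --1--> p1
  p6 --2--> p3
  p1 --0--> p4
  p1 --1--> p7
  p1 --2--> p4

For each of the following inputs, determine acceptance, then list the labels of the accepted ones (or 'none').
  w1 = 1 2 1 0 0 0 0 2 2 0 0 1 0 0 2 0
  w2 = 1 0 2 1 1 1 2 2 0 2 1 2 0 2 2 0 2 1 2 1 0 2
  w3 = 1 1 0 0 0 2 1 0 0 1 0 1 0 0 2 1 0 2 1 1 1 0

w1: p5 → p5 → p3 → p7 → p3 → p7 → p3 → p7 → p3 → p0 → p1 → p4 → p7 → p3 → p7 → p3 → p7  → end p7, accepted
w2: p5 → p5 → p3 → p0 → p4 → p7 → p5 → p3 → p0 → p1 → p4 → p7 → p3 → p7 → p3 → p0 → p1 → p4 → p7 → p3 → p7 → p3 → p0  → end p0, rejected
w3: p5 → p5 → p5 → p3 → p7 → p3 → p0 → p4 → p1 → p4 → p7 → p3 → p7 → p3 → p7 → p3 → p7 → p3 → p0 → p4 → p7 → p5 → p3  → end p3, rejected

w1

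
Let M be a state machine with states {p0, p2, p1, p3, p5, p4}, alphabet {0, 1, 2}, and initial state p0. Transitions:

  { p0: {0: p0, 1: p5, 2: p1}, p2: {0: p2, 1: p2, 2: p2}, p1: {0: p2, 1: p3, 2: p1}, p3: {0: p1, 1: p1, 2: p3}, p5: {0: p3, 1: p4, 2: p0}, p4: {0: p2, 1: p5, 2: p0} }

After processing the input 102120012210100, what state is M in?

p2

p0 → p5 → p3 → p3 → p1 → p1 → p2 → p2 → p2 → p2 → p2 → p2 → p2 → p2 → p2 → p2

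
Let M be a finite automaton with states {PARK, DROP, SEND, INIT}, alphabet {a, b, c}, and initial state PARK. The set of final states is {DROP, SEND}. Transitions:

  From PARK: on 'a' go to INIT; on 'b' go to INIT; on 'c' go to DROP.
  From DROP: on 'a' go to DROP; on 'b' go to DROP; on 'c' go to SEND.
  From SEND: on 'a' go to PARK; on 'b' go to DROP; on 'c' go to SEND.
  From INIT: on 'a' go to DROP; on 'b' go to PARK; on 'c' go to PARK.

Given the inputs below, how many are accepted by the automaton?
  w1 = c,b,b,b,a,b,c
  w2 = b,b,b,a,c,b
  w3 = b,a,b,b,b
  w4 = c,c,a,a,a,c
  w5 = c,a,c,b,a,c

5

w1: PARK → DROP → DROP → DROP → DROP → DROP → DROP → SEND  → end SEND, accepted
w2: PARK → INIT → PARK → INIT → DROP → SEND → DROP  → end DROP, accepted
w3: PARK → INIT → DROP → DROP → DROP → DROP  → end DROP, accepted
w4: PARK → DROP → SEND → PARK → INIT → DROP → SEND  → end SEND, accepted
w5: PARK → DROP → DROP → SEND → DROP → DROP → SEND  → end SEND, accepted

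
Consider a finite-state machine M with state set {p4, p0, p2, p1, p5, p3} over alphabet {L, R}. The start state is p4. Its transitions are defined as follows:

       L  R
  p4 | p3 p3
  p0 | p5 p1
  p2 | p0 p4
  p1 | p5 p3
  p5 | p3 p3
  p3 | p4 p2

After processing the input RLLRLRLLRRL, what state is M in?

p3

p4 → p3 → p4 → p3 → p2 → p0 → p1 → p5 → p3 → p2 → p4 → p3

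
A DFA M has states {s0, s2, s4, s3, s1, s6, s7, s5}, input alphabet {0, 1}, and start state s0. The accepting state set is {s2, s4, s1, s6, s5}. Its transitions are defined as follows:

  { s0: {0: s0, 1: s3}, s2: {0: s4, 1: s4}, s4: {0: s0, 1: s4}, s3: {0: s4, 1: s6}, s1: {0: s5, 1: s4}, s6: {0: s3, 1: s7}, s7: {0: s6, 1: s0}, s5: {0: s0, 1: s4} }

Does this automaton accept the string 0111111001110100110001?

start at s0
read '0': s0 → s0
read '1': s0 → s3
read '1': s3 → s6
read '1': s6 → s7
read '1': s7 → s0
read '1': s0 → s3
read '1': s3 → s6
read '0': s6 → s3
read '0': s3 → s4
read '1': s4 → s4
read '1': s4 → s4
read '1': s4 → s4
read '0': s4 → s0
read '1': s0 → s3
read '0': s3 → s4
read '0': s4 → s0
read '1': s0 → s3
read '1': s3 → s6
read '0': s6 → s3
read '0': s3 → s4
read '0': s4 → s0
read '1': s0 → s3
End state s3 is not accepting.

No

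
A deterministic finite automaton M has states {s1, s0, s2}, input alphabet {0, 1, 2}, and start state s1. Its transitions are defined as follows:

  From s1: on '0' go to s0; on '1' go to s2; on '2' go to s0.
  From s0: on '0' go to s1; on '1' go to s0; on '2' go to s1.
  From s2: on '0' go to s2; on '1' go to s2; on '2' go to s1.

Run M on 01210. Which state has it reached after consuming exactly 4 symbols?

start at s1
read '0': s1 → s0
read '1': s0 → s0
read '2': s0 → s1
read '1': s1 → s2
After 4 symbols: s2.

s2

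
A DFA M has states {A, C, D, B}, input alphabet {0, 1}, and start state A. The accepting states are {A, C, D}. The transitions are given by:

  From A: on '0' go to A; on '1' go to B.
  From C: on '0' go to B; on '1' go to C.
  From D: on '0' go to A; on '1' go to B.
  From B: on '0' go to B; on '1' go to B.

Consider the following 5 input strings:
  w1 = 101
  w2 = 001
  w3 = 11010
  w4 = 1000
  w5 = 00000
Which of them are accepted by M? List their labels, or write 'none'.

w1: A → B → B → B  → end B, rejected
w2: A → A → A → B  → end B, rejected
w3: A → B → B → B → B → B  → end B, rejected
w4: A → B → B → B → B  → end B, rejected
w5: A → A → A → A → A → A  → end A, accepted

w5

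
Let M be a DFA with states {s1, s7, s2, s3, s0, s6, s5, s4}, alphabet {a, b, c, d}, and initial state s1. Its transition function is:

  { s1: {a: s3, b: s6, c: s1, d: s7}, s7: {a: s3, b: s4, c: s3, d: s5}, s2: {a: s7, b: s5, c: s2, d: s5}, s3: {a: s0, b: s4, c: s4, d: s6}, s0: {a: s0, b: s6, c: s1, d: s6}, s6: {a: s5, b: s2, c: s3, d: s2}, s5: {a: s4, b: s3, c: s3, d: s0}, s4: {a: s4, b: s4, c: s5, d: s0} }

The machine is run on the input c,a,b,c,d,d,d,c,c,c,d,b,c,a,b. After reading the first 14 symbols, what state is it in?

s4

Trace: s1 -c-> s1 -a-> s3 -b-> s4 -c-> s5 -d-> s0 -d-> s6 -d-> s2 -c-> s2 -c-> s2 -c-> s2 -d-> s5 -b-> s3 -c-> s4 -a-> s4
After 14 symbols: s4.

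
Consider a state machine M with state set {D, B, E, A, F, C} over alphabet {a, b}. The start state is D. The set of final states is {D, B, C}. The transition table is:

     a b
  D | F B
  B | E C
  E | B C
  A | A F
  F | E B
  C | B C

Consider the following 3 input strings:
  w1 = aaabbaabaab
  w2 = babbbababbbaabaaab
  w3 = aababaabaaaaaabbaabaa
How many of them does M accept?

2

w1: D → F → E → B → C → C → B → E → C → B → E → C  → end C, accepted
w2: D → B → E → C → C → C → B → C → B → C → C → C → B → E → C → B → E → B → C  → end C, accepted
w3: D → F → E → C → B → C → B → E → C → B → E → B → E → B → E → C → C → B → E → C → B → E  → end E, rejected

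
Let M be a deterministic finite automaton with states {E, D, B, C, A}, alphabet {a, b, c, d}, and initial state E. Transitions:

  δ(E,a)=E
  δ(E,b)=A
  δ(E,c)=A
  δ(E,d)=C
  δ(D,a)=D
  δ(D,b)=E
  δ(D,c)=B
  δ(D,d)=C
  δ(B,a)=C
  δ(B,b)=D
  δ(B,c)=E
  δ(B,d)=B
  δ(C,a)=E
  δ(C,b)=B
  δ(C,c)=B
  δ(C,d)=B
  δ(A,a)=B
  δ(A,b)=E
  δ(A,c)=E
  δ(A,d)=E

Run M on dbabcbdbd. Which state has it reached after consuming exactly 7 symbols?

Trace: E -d-> C -b-> B -a-> C -b-> B -c-> E -b-> A -d-> E
After 7 symbols: E.

E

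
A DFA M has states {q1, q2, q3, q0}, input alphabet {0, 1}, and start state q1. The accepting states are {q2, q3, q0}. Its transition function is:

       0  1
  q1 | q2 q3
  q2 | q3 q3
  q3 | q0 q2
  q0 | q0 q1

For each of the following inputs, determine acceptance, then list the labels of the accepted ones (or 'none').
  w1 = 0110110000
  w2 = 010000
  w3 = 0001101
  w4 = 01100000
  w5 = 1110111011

w1:
  start at q1
  read '0': q1 → q2
  read '1': q2 → q3
  read '1': q3 → q2
  read '0': q2 → q3
  read '1': q3 → q2
  read '1': q2 → q3
  read '0': q3 → q0
  read '0': q0 → q0
  read '0': q0 → q0
  read '0': q0 → q0
  end q0, accepted
w2:
  start at q1
  read '0': q1 → q2
  read '1': q2 → q3
  read '0': q3 → q0
  read '0': q0 → q0
  read '0': q0 → q0
  read '0': q0 → q0
  end q0, accepted
w3:
  start at q1
  read '0': q1 → q2
  read '0': q2 → q3
  read '0': q3 → q0
  read '1': q0 → q1
  read '1': q1 → q3
  read '0': q3 → q0
  read '1': q0 → q1
  end q1, rejected
w4:
  start at q1
  read '0': q1 → q2
  read '1': q2 → q3
  read '1': q3 → q2
  read '0': q2 → q3
  read '0': q3 → q0
  read '0': q0 → q0
  read '0': q0 → q0
  read '0': q0 → q0
  end q0, accepted
w5:
  start at q1
  read '1': q1 → q3
  read '1': q3 → q2
  read '1': q2 → q3
  read '0': q3 → q0
  read '1': q0 → q1
  read '1': q1 → q3
  read '1': q3 → q2
  read '0': q2 → q3
  read '1': q3 → q2
  read '1': q2 → q3
  end q3, accepted

w1, w2, w4, w5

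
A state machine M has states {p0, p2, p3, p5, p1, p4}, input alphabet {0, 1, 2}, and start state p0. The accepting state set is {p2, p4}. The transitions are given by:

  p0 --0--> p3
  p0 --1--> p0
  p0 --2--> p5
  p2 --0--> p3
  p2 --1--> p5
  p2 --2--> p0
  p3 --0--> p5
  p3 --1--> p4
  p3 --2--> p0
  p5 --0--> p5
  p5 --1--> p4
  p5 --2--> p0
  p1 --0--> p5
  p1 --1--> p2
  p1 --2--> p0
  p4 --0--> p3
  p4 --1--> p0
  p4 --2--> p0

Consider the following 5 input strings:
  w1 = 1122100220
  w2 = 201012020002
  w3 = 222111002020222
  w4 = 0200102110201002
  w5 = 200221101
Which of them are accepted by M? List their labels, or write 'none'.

w1: p0 → p0 → p0 → p5 → p0 → p0 → p3 → p5 → p0 → p5 → p5  → end p5, rejected
w2: p0 → p5 → p5 → p4 → p3 → p4 → p0 → p3 → p0 → p3 → p5 → p5 → p0  → end p0, rejected
w3: p0 → p5 → p0 → p5 → p4 → p0 → p0 → p3 → p5 → p0 → p3 → p0 → p3 → p0 → p5 → p0  → end p0, rejected
w4: p0 → p3 → p0 → p3 → p5 → p4 → p3 → p0 → p0 → p0 → p3 → p0 → p3 → p4 → p3 → p5 → p0  → end p0, rejected
w5: p0 → p5 → p5 → p5 → p0 → p5 → p4 → p0 → p3 → p4  → end p4, accepted

w5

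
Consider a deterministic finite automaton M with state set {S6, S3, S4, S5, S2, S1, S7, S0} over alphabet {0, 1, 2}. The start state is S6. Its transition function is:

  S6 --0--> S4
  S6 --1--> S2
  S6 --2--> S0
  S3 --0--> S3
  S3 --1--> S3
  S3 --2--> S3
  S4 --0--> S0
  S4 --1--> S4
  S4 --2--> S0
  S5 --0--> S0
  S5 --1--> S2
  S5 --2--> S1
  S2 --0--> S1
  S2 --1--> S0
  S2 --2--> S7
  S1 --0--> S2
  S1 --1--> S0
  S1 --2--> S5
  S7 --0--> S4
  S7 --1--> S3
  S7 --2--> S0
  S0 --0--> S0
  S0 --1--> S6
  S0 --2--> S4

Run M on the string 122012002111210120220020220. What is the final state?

start at S6
read '1': S6 → S2
read '2': S2 → S7
read '2': S7 → S0
read '0': S0 → S0
read '1': S0 → S6
read '2': S6 → S0
read '0': S0 → S0
read '0': S0 → S0
read '2': S0 → S4
read '1': S4 → S4
read '1': S4 → S4
read '1': S4 → S4
read '2': S4 → S0
read '1': S0 → S6
read '0': S6 → S4
read '1': S4 → S4
read '2': S4 → S0
read '0': S0 → S0
read '2': S0 → S4
read '2': S4 → S0
read '0': S0 → S0
read '0': S0 → S0
read '2': S0 → S4
read '0': S4 → S0
read '2': S0 → S4
read '2': S4 → S0
read '0': S0 → S0

S0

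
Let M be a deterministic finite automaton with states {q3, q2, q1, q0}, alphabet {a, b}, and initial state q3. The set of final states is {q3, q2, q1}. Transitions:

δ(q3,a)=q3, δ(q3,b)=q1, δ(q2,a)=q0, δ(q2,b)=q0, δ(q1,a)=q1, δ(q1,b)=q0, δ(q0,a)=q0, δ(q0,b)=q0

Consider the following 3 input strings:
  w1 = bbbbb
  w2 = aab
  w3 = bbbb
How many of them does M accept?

1

w1: q3 → q1 → q0 → q0 → q0 → q0  → end q0, rejected
w2: q3 → q3 → q3 → q1  → end q1, accepted
w3: q3 → q1 → q0 → q0 → q0  → end q0, rejected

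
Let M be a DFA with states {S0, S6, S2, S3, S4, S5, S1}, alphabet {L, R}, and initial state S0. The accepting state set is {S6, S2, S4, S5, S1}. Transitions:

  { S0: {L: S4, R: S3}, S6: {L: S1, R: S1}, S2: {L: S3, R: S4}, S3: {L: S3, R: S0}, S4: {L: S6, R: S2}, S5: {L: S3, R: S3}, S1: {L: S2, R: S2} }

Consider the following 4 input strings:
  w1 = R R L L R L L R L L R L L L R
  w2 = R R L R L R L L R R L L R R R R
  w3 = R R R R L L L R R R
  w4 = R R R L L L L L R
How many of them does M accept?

w1: S0 → S3 → S0 → S4 → S6 → S1 → S2 → S3 → S0 → S4 → S6 → S1 → S2 → S3 → S3 → S0  → end S0, rejected
w2: S0 → S3 → S0 → S4 → S2 → S3 → S0 → S4 → S6 → S1 → S2 → S3 → S3 → S0 → S3 → S0 → S3  → end S3, rejected
w3: S0 → S3 → S0 → S3 → S0 → S4 → S6 → S1 → S2 → S4 → S2  → end S2, accepted
w4: S0 → S3 → S0 → S3 → S3 → S3 → S3 → S3 → S3 → S0  → end S0, rejected

1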